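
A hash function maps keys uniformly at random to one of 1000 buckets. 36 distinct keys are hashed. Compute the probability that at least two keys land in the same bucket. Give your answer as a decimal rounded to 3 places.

It's easier to compute the probability that all 36 are distinct.
P(all distinct) = 1000/1000 · 999/1000 · ··· · 965/1000 ≈ 0.529.
So the probability of at least one match is 1 − 0.529 = 0.471.

0.471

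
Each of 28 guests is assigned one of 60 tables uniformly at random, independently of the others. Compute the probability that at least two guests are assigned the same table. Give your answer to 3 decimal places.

It's easier to compute the probability that all 28 are distinct.
P(all distinct) = 60/60 · 59/60 · ··· · 33/60 ≈ 0.001.
So the probability of at least one match is 1 − 0.001 = 0.999.

0.999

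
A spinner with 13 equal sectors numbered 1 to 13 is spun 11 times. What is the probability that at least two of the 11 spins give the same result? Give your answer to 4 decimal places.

0.9983

P(all 11 different) = 13/13 · 12/13 · ··· · 3/13 ≈ 0.0017.
P(at least two equal) = 1 − 0.0017 = 0.9983.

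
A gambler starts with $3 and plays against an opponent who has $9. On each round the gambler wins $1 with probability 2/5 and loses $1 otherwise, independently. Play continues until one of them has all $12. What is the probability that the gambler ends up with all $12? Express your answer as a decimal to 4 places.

0.0184

Let r = q/p = (3/5)/(2/5) = 3/2. The recurrence P(i) = p·P(i+1) + q·P(i−1) with P(0)=0, P(12)=1 gives P(i) = (1 − r^i)/(1 − r^12).
P(3) = (1 − (3/2)^3) / (1 − (3/2)^12) = 512/27755 ≈ 0.0184.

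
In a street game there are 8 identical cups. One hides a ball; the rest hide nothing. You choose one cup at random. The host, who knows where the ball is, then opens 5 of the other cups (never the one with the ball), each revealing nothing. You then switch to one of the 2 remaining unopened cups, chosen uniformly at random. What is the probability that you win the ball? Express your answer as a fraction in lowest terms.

7/16

Your original cup holds the ball with probability 1/8, so the other 7 collectively hold it with probability 7/8.
The host can always find 5 empty cups to open, so the reveals don't change that 7/8; it is now spread over the 2 remaining unopened cups.
P(win by switching) = (7/8) · (1/2) = 7/16.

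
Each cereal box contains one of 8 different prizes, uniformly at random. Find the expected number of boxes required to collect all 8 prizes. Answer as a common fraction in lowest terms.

761/35

After i distinct types are collected, each trial gives a new one with probability (8−i)/8, so the expected wait for the next new type is 8/(8−i).
E = 8/8 + 8/7 + 8/6 + 8/5 + 8/4 + 8/3 + 8/2 + 8/1 = 761/35.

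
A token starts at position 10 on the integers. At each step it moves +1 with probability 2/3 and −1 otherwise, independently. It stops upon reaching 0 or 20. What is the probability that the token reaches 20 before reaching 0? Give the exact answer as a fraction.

Let r = q/p = (1/3)/(2/3) = 1/2. The recurrence P(i) = p·P(i+1) + q·P(i−1) with P(0)=0, P(20)=1 gives P(i) = (1 − r^i)/(1 − r^20).
P(10) = (1 − (1/2)^10) / (1 − (1/2)^20) = 1024/1025.

1024/1025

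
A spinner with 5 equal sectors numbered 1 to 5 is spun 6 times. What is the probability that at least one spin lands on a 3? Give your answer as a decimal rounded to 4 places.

P(no spin lands on a 3) = (4/5)^6 ≈ 0.2621.
P(at least one) = 1 − 0.2621 = 0.7379.

0.7379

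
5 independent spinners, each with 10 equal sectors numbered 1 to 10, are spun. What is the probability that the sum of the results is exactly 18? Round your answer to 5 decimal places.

There are 10^5 = 100000 equally likely outcomes.
The number of ordered 5-tuples from {1,…,10} summing to 18 is 2205.
P(sum = 18) = 2205/100000 = 441/20000 ≈ 0.02205.

0.02205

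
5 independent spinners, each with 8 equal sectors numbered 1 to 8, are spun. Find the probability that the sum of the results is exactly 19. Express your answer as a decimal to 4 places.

0.0613

There are 8^5 = 32768 equally likely outcomes.
The number of ordered 5-tuples from {1,…,8} summing to 19 is 2010.
P(sum = 19) = 2010/32768 = 1005/16384 ≈ 0.0613.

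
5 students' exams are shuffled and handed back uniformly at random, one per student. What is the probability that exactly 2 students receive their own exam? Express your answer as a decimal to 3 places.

0.167

Choose which 2 of the 5 are fixed: C(5,2) = 10 ways.
The remaining 3 must have no fixed point: D(3) = 2.
P = 10·2/120 = 1/6 ≈ 0.167.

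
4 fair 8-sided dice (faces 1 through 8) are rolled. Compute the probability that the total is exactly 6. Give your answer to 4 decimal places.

0.0024

There are 8^4 = 4096 equally likely outcomes.
The number of ordered 4-tuples from {1,…,8} summing to 6 is 10.
P(sum = 6) = 10/4096 = 5/2048 ≈ 0.0024.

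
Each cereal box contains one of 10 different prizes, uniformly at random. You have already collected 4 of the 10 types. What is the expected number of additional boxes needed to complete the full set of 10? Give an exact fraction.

Starting from 4 distinct types, each trial gives a new one with probability (10−i)/10 when i types are held, so the wait for the next new type is 10/(10−i).
E = 10/6 + 10/5 + 10/4 + 10/3 + 10/2 + 10/1 = 49/2.

49/2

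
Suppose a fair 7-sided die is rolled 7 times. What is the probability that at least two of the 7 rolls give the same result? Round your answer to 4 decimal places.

P(all 7 different) = 7/7 · 6/7 · ··· · 1/7 ≈ 0.0061.
P(at least two equal) = 1 − 0.0061 = 0.9939.

0.9939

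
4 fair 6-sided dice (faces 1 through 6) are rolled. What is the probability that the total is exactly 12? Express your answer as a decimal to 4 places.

There are 6^4 = 1296 equally likely outcomes.
The number of ordered 4-tuples from {1,…,6} summing to 12 is 125.
P(sum = 12) = 125/1296 ≈ 0.0965.

0.0965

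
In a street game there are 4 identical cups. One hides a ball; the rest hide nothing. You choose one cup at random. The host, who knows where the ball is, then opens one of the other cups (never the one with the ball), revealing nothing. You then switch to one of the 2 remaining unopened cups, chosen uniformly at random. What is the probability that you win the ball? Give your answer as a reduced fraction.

Your original cup holds the ball with probability 1/4, so the other 3 collectively hold it with probability 3/4.
The host can always find an empty cup to open, so this doesn't change that 3/4; it is now spread over the 2 remaining unopened cups.
P(win by switching) = (3/4) · (1/2) = 3/8.

3/8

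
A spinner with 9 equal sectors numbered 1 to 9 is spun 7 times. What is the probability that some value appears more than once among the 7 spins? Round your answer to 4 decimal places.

0.9621

P(all 7 different) = 9/9 · 8/9 · ··· · 3/9 ≈ 0.0379.
P(at least two equal) = 1 − 0.0379 = 0.9621.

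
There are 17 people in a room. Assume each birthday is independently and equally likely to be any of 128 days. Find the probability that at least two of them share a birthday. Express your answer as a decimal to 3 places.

It's easier to compute the probability that all 17 are distinct.
P(all distinct) = 128/128 · 127/128 · ··· · 112/128 ≈ 0.329.
So the probability of at least one match is 1 − 0.329 = 0.671.

0.671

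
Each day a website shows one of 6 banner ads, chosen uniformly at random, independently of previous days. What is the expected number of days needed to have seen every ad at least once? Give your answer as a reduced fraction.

After i distinct types are collected, each trial gives a new one with probability (6−i)/6, so the expected wait for the next new type is 6/(6−i).
E = 6/6 + 6/5 + 6/4 + 6/3 + 6/2 + 6/1 = 147/10.

147/10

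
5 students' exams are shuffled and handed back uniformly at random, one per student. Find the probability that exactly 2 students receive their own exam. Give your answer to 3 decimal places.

0.167

Choose which 2 of the 5 are fixed: C(5,2) = 10 ways.
The remaining 3 must have no fixed point: D(3) = 2.
P = 10·2/120 = 1/6 ≈ 0.167.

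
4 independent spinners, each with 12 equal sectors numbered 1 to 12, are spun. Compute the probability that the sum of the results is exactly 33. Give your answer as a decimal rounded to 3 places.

There are 12^4 = 20736 equally likely outcomes.
The number of ordered 4-tuples from {1,…,12} summing to 33 is 736.
P(sum = 33) = 736/20736 = 23/648 ≈ 0.035.

0.035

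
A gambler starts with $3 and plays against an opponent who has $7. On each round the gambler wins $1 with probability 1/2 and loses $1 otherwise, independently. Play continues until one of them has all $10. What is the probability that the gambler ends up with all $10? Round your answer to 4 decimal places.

With a fair step, P(i) = ½P(i−1) + ½P(i+1) with P(0)=0, P(10)=1 has the linear solution P(i) = i/10.
P(3) = 3/10 ≈ 0.3000.

0.3000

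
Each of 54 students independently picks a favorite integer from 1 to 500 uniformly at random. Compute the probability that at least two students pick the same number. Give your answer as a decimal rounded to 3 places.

It's easier to compute the probability that all 54 are distinct.
P(all distinct) = 500/500 · 499/500 · ··· · 447/500 ≈ 0.051.
So the probability of at least one match is 1 − 0.051 = 0.949.

0.949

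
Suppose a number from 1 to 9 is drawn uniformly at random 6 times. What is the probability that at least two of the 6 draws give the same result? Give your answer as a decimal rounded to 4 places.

0.8862

P(all 6 different) = 9/9 · 8/9 · ··· · 4/9 ≈ 0.1138.
P(at least two equal) = 1 − 0.1138 = 0.8862.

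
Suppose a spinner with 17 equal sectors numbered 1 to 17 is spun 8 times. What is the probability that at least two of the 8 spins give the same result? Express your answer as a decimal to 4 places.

P(all 8 different) = 17/17 · 16/17 · ··· · 10/17 ≈ 0.1405.
P(at least two equal) = 1 − 0.1405 = 0.8595.

0.8595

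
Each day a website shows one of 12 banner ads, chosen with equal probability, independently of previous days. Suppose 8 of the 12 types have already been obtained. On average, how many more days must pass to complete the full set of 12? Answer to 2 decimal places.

Starting from 8 distinct types, each trial gives a new one with probability (12−i)/12 when i types are held, so the wait for the next new type is 12/(12−i).
E = 12/4 + 12/3 + 12/2 + 12/1 = 25 ≈ 25.00.

25.00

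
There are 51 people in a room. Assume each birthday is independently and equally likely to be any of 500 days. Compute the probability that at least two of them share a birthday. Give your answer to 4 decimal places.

It's easier to compute the probability that all 51 are distinct.
P(all distinct) = 500/500 · 499/500 · ··· · 450/500 ≈ 0.0713.
So the probability of at least one match is 1 − 0.0713 = 0.9287.

0.9287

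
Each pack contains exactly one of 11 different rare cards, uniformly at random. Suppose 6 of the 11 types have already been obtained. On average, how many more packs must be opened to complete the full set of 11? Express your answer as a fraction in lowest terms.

1507/60

Starting from 6 distinct types, each trial gives a new one with probability (11−i)/11 when i types are held, so the wait for the next new type is 11/(11−i).
E = 11/5 + 11/4 + 11/3 + 11/2 + 11/1 = 1507/60.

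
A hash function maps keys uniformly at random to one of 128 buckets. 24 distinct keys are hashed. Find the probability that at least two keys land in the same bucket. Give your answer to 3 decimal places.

0.900

It's easier to compute the probability that all 24 are distinct.
P(all distinct) = 128/128 · 127/128 · ··· · 105/128 ≈ 0.100.
So the probability of at least one match is 1 − 0.100 = 0.900.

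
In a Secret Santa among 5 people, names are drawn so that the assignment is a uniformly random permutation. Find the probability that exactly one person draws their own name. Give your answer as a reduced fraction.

3/8

Choose which one is fixed: C(5,1) = 5 ways.
The remaining 4 must have no fixed point: D(4) = 9.
P = 5·9/120 = 3/8.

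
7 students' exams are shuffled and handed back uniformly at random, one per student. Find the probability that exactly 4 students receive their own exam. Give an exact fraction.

1/72

Choose which 4 of the 7 are fixed: C(7,4) = 35 ways.
The remaining 3 must have no fixed point: D(3) = 2.
P = 35·2/5040 = 1/72.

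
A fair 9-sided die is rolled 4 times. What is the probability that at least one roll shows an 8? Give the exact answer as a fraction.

P(no roll shows an 8) = (8/9)^4 = 4096/6561.
P(at least one) = 1 − 4096/6561 = 2465/6561.

2465/6561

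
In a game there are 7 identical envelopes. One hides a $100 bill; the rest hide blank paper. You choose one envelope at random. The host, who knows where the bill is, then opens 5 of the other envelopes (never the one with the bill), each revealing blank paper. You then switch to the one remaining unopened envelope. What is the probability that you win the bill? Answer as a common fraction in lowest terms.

6/7

Your original envelope holds the bill with probability 1/7, so the other 6 collectively hold it with probability 6/7.
The host can always find 5 empty envelopes to open, so the reveals don't change that 6/7; it is now spread over the 1 remaining unopened envelope.
P(win by switching) = (6/7) · (1/1) = 6/7.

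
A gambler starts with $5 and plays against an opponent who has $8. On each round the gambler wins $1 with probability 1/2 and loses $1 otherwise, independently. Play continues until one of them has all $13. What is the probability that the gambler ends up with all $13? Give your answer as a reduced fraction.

5/13

With a fair step, P(i) = ½P(i−1) + ½P(i+1) with P(0)=0, P(13)=1 has the linear solution P(i) = i/13.
P(5) = 5/13.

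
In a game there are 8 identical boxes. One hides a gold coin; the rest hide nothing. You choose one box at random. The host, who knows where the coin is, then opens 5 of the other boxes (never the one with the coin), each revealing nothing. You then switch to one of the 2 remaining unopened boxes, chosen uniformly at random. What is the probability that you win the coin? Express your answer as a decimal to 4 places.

0.4375

Your original box holds the coin with probability 1/8, so the other 7 collectively hold it with probability 7/8.
The host can always find 5 empty boxes to open, so the reveals don't change that 7/8; it is now spread over the 2 remaining unopened boxes.
P(win by switching) = (7/8) · (1/2) = 7/16 ≈ 0.4375.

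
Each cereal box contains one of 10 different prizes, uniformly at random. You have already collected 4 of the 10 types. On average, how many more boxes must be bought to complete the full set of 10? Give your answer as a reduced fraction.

Starting from 4 distinct types, each trial gives a new one with probability (10−i)/10 when i types are held, so the wait for the next new type is 10/(10−i).
E = 10/6 + 10/5 + 10/4 + 10/3 + 10/2 + 10/1 = 49/2.

49/2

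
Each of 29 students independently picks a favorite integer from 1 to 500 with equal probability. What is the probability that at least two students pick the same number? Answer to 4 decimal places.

0.5630

It's easier to compute the probability that all 29 are distinct.
P(all distinct) = 500/500 · 499/500 · ··· · 472/500 ≈ 0.4370.
So the probability of at least one match is 1 − 0.4370 = 0.5630.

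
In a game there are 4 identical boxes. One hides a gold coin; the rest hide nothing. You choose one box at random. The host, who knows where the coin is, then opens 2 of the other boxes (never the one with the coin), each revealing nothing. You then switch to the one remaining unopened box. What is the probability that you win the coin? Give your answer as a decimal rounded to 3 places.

0.750

Your original box holds the coin with probability 1/4, so the other 3 collectively hold it with probability 3/4.
The host can always find 2 empty boxes to open, so the reveals don't change that 3/4; it is now spread over the 1 remaining unopened box.
P(win by switching) = (3/4) · (1/1) = 3/4 ≈ 0.750.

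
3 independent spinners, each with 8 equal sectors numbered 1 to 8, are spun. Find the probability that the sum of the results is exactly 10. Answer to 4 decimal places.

0.0703

There are 8^3 = 512 equally likely outcomes.
The number of ordered 3-tuples from {1,…,8} summing to 10 is 36.
P(sum = 10) = 36/512 = 9/128 ≈ 0.0703.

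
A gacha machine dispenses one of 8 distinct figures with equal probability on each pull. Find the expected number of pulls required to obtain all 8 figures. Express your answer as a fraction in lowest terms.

After i distinct types are collected, each trial gives a new one with probability (8−i)/8, so the expected wait for the next new type is 8/(8−i).
E = 8/8 + 8/7 + 8/6 + 8/5 + 8/4 + 8/3 + 8/2 + 8/1 = 761/35.

761/35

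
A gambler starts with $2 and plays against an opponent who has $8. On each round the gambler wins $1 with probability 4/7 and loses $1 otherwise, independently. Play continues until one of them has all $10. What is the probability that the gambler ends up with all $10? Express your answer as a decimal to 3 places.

0.464

Let r = q/p = (3/7)/(4/7) = 3/4. The recurrence P(i) = p·P(i+1) + q·P(i−1) with P(0)=0, P(10)=1 gives P(i) = (1 − r^i)/(1 − r^10).
P(2) = (1 − (3/4)^2) / (1 − (3/4)^10) = 65536/141361 ≈ 0.464.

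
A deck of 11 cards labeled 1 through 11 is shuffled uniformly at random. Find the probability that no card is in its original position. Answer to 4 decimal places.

0.3679

This is the derangement probability: permutations of 11 with no fixed point.
D(11) = 11! · (1 − 1/1! + 1/2! − ··· + (−1)^11/11!) = 14684570.
P = 14684570/39916800 = 1468457/3991680 ≈ 0.3679.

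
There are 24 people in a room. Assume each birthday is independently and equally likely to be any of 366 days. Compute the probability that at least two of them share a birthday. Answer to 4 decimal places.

0.5373

It's easier to compute the probability that all 24 are distinct.
P(all distinct) = 366/366 · 365/366 · ··· · 343/366 ≈ 0.4627.
So the probability of at least one match is 1 − 0.4627 = 0.5373.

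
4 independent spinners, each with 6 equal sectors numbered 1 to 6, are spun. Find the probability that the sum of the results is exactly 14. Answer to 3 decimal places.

0.113

There are 6^4 = 1296 equally likely outcomes.
The number of ordered 4-tuples from {1,…,6} summing to 14 is 146.
P(sum = 14) = 146/1296 = 73/648 ≈ 0.113.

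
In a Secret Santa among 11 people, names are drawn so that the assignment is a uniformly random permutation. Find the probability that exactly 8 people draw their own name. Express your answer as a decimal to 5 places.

0.00001

Choose which 8 of the 11 are fixed: C(11,8) = 165 ways.
The remaining 3 must have no fixed point: D(3) = 2.
P = 165·2/39916800 = 1/120960 ≈ 0.00001.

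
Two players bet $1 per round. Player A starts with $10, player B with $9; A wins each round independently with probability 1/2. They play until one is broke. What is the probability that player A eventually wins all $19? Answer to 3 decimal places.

0.526

With a fair step, P(i) = ½P(i−1) + ½P(i+1) with P(0)=0, P(19)=1 has the linear solution P(i) = i/19.
P(10) = 10/19 ≈ 0.526.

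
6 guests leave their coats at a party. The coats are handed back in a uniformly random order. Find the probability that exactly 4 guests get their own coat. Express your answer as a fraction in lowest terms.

Choose which 4 of the 6 are fixed: C(6,4) = 15 ways.
The remaining 2 must have no fixed point: D(2) = 1.
P = 15·1/720 = 1/48.

1/48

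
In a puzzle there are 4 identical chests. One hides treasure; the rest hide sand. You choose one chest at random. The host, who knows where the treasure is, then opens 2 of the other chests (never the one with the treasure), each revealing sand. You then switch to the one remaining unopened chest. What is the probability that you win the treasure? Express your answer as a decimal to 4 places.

Your original chest holds the treasure with probability 1/4, so the other 3 collectively hold it with probability 3/4.
The host can always find 2 empty chests to open, so the reveals don't change that 3/4; it is now spread over the 1 remaining unopened chest.
P(win by switching) = (3/4) · (1/1) = 3/4 ≈ 0.7500.

0.7500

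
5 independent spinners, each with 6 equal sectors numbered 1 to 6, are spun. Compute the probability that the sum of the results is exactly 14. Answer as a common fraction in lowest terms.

There are 6^5 = 7776 equally likely outcomes.
The number of ordered 5-tuples from {1,…,6} summing to 14 is 540.
P(sum = 14) = 540/7776 = 5/72.

5/72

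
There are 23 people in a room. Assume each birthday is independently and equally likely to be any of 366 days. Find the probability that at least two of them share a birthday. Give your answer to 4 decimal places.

It's easier to compute the probability that all 23 are distinct.
P(all distinct) = 366/366 · 365/366 · ··· · 344/366 ≈ 0.4937.
So the probability of at least one match is 1 − 0.4937 = 0.5063.

0.5063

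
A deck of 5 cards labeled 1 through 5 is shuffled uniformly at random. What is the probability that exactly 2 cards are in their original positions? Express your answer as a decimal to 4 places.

0.1667

Choose which 2 of the 5 are fixed: C(5,2) = 10 ways.
The remaining 3 must have no fixed point: D(3) = 2.
P = 10·2/120 = 1/6 ≈ 0.1667.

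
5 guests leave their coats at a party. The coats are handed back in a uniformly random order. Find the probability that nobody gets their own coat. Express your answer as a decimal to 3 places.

0.367

This is the derangement probability: permutations of 5 with no fixed point.
D(5) = 5! · (1 − 1/1! + 1/2! − ··· + (−1)^5/5!) = 44.
P = 44/120 = 11/30 ≈ 0.367.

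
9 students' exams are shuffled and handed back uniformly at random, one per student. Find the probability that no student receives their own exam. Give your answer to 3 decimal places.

This is the derangement probability: permutations of 9 with no fixed point.
D(9) = 9! · (1 − 1/1! + 1/2! − ··· + (−1)^9/9!) = 133496.
P = 133496/362880 = 16687/45360 ≈ 0.368.

0.368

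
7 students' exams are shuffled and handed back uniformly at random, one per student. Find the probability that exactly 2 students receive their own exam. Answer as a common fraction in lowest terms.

11/60

Choose which 2 of the 7 are fixed: C(7,2) = 21 ways.
The remaining 5 must have no fixed point: D(5) = 44.
P = 21·44/5040 = 11/60.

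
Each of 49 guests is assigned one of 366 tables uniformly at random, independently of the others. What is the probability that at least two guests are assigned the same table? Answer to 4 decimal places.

0.9654

It's easier to compute the probability that all 49 are distinct.
P(all distinct) = 366/366 · 365/366 · ··· · 318/366 ≈ 0.0346.
So the probability of at least one match is 1 − 0.0346 = 0.9654.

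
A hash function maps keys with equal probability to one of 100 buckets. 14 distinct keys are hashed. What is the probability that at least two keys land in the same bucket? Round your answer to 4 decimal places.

It's easier to compute the probability that all 14 are distinct.
P(all distinct) = 100/100 · 99/100 · ··· · 87/100 ≈ 0.3852.
So the probability of at least one match is 1 − 0.3852 = 0.6148.

0.6148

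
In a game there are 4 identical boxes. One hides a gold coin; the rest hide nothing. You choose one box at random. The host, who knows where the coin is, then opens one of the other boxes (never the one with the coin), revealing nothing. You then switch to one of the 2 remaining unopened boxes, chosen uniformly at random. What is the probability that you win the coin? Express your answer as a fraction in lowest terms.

Your original box holds the coin with probability 1/4, so the other 3 collectively hold it with probability 3/4.
The host can always find an empty box to open, so this doesn't change that 3/4; it is now spread over the 2 remaining unopened boxes.
P(win by switching) = (3/4) · (1/2) = 3/8.

3/8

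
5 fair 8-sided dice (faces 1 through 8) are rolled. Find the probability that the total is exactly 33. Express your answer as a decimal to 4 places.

0.0101

There are 8^5 = 32768 equally likely outcomes.
The number of ordered 5-tuples from {1,…,8} summing to 33 is 330.
P(sum = 33) = 330/32768 = 165/16384 ≈ 0.0101.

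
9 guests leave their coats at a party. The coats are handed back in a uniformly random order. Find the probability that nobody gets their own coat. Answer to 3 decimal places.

This is the derangement probability: permutations of 9 with no fixed point.
D(9) = 9! · (1 − 1/1! + 1/2! − ··· + (−1)^9/9!) = 133496.
P = 133496/362880 = 16687/45360 ≈ 0.368.

0.368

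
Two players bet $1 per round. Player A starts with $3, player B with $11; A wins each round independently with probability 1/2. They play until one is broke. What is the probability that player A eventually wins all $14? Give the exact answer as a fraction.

With a fair step, P(i) = ½P(i−1) + ½P(i+1) with P(0)=0, P(14)=1 has the linear solution P(i) = i/14.
P(3) = 3/14.

3/14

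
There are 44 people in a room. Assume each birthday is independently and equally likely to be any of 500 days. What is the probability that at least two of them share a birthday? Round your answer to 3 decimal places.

It's easier to compute the probability that all 44 are distinct.
P(all distinct) = 500/500 · 499/500 · ··· · 457/500 ≈ 0.142.
So the probability of at least one match is 1 − 0.142 = 0.858.

0.858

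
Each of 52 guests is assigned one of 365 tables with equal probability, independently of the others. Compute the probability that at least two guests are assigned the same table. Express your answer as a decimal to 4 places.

0.9780

It's easier to compute the probability that all 52 are distinct.
P(all distinct) = 365/365 · 364/365 · ··· · 314/365 ≈ 0.0220.
So the probability of at least one match is 1 − 0.0220 = 0.9780.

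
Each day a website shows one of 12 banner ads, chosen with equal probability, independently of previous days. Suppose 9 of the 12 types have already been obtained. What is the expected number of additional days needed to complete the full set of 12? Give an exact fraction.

22

Starting from 9 distinct types, each trial gives a new one with probability (12−i)/12 when i types are held, so the wait for the next new type is 12/(12−i).
E = 12/3 + 12/2 + 12/1 = 22.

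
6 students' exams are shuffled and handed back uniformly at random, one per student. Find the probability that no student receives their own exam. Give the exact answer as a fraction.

53/144

This is the derangement probability: permutations of 6 with no fixed point.
D(6) = 6! · (1 − 1/1! + 1/2! − ··· + (−1)^6/6!) = 265.
P = 265/720 = 53/144.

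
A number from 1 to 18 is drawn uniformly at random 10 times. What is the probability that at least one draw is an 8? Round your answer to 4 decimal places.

P(no draw is an 8) = (17/18)^10 ≈ 0.5646.
P(at least one) = 1 − 0.5646 = 0.4354.

0.4354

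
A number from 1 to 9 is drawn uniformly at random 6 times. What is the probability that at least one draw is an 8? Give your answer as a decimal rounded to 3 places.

0.507

P(no draw is an 8) = (8/9)^6 ≈ 0.493.
P(at least one) = 1 − 0.493 = 0.507.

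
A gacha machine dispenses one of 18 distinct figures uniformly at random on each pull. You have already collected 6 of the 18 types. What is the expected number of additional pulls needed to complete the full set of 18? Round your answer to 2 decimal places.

55.86

Starting from 6 distinct types, each trial gives a new one with probability (18−i)/18 when i types are held, so the wait for the next new type is 18/(18−i).
E = 18/12 + 18/11 + 18/10 + 18/9 + 18/8 + 18/7 + 18/6 + 18/5 + 18/4 + 18/3 + 18/2 + 18/1 = 86021/1540 ≈ 55.86.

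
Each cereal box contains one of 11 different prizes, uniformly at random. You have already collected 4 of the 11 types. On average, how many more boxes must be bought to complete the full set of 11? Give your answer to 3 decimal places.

Starting from 4 distinct types, each trial gives a new one with probability (11−i)/11 when i types are held, so the wait for the next new type is 11/(11−i).
E = 11/7 + 11/6 + 11/5 + 11/4 + 11/3 + 11/2 + 11/1 = 3993/140 ≈ 28.521.

28.521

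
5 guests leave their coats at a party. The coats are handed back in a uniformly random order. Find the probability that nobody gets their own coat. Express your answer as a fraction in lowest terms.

This is the derangement probability: permutations of 5 with no fixed point.
D(5) = 5! · (1 − 1/1! + 1/2! − ··· + (−1)^5/5!) = 44.
P = 44/120 = 11/30.

11/30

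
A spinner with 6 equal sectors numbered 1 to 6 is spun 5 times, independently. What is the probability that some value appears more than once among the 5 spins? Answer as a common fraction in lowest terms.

P(all 5 different) = 6/6 · 5/6 · ··· · 2/6 = 5/54.
P(at least two equal) = 1 − 5/54 = 49/54.

49/54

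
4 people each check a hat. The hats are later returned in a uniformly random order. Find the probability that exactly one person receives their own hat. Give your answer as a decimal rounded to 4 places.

0.3333

Choose which one is fixed: C(4,1) = 4 ways.
The remaining 3 must have no fixed point: D(3) = 2.
P = 4·2/24 = 1/3 ≈ 0.3333.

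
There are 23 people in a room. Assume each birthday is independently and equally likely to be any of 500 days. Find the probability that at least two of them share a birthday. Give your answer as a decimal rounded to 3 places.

0.402

It's easier to compute the probability that all 23 are distinct.
P(all distinct) = 500/500 · 499/500 · ··· · 478/500 ≈ 0.598.
So the probability of at least one match is 1 − 0.598 = 0.402.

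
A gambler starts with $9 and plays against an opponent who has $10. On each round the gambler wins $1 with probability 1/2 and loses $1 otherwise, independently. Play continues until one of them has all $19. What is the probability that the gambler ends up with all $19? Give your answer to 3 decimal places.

0.474

With a fair step, P(i) = ½P(i−1) + ½P(i+1) with P(0)=0, P(19)=1 has the linear solution P(i) = i/19.
P(9) = 9/19 ≈ 0.474.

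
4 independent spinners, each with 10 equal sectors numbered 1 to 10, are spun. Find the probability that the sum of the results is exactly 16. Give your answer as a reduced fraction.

83/2000

There are 10^4 = 10000 equally likely outcomes.
The number of ordered 4-tuples from {1,…,10} summing to 16 is 415.
P(sum = 16) = 415/10000 = 83/2000.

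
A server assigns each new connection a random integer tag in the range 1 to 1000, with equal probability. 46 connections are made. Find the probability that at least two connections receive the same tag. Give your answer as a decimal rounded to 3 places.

0.650

It's easier to compute the probability that all 46 are distinct.
P(all distinct) = 1000/1000 · 999/1000 · ··· · 955/1000 ≈ 0.350.
So the probability of at least one match is 1 − 0.350 = 0.650.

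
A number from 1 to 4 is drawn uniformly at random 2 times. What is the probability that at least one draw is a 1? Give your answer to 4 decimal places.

P(no draw is a 1) = (3/4)^2 ≈ 0.5625.
P(at least one) = 1 − 0.5625 = 0.4375.

0.4375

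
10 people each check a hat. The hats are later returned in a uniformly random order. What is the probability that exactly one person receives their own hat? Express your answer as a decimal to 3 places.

0.368

Choose which one is fixed: C(10,1) = 10 ways.
The remaining 9 must have no fixed point: D(9) = 133496.
P = 10·133496/3628800 = 16687/45360 ≈ 0.368.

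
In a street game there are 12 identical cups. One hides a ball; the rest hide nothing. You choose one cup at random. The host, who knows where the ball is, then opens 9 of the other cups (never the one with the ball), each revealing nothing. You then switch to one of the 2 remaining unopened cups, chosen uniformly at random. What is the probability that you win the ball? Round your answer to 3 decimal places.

Your original cup holds the ball with probability 1/12, so the other 11 collectively hold it with probability 11/12.
The host can always find 9 empty cups to open, so the reveals don't change that 11/12; it is now spread over the 2 remaining unopened cups.
P(win by switching) = (11/12) · (1/2) = 11/24 ≈ 0.458.

0.458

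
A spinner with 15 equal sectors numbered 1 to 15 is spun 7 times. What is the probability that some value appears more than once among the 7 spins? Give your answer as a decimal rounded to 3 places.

P(all 7 different) = 15/15 · 14/15 · ··· · 9/15 ≈ 0.190.
P(at least two equal) = 1 − 0.190 = 0.810.

0.810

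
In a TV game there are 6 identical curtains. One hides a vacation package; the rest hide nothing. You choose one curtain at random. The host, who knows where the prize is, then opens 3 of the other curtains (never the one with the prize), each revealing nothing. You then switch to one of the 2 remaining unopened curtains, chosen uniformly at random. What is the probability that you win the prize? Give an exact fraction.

Your original curtain holds the prize with probability 1/6, so the other 5 collectively hold it with probability 5/6.
The host can always find 3 empty curtains to open, so the reveals don't change that 5/6; it is now spread over the 2 remaining unopened curtains.
P(win by switching) = (5/6) · (1/2) = 5/12.

5/12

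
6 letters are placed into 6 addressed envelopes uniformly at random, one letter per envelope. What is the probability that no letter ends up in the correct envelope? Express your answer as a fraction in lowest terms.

This is the derangement probability: permutations of 6 with no fixed point.
D(6) = 6! · (1 − 1/1! + 1/2! − ··· + (−1)^6/6!) = 265.
P = 265/720 = 53/144.

53/144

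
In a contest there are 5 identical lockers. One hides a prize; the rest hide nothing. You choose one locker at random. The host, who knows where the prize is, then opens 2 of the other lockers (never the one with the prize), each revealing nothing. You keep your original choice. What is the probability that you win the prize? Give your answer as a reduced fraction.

1/5

The host can always open 2 empty lockers regardless of your choice, so the reveals give no information about your original locker.
P(win by staying) = 1/5.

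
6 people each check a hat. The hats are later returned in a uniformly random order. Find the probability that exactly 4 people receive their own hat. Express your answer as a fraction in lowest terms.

1/48

Choose which 4 of the 6 are fixed: C(6,4) = 15 ways.
The remaining 2 must have no fixed point: D(2) = 1.
P = 15·1/720 = 1/48.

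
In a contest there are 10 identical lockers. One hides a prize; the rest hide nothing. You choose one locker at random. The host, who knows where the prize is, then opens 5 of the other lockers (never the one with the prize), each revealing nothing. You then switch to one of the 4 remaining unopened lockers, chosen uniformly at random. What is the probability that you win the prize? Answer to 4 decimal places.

0.2250

Your original locker holds the prize with probability 1/10, so the other 9 collectively hold it with probability 9/10.
The host can always find 5 empty lockers to open, so the reveals don't change that 9/10; it is now spread over the 4 remaining unopened lockers.
P(win by switching) = (9/10) · (1/4) = 9/40 ≈ 0.2250.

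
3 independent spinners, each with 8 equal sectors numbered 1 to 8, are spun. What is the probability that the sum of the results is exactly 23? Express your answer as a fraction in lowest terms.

3/512

There are 8^3 = 512 equally likely outcomes.
The number of ordered 3-tuples from {1,…,8} summing to 23 is 3.
P(sum = 23) = 3/512.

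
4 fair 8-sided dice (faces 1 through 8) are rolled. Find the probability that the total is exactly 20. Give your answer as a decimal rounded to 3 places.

0.077

There are 8^4 = 4096 equally likely outcomes.
The number of ordered 4-tuples from {1,…,8} summing to 20 is 315.
P(sum = 20) = 315/4096 ≈ 0.077.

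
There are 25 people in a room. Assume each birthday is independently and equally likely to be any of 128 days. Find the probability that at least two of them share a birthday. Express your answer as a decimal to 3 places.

0.919

It's easier to compute the probability that all 25 are distinct.
P(all distinct) = 128/128 · 127/128 · ··· · 104/128 ≈ 0.081.
So the probability of at least one match is 1 − 0.081 = 0.919.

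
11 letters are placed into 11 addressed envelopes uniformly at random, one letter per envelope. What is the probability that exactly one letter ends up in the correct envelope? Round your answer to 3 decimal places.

Choose which one is fixed: C(11,1) = 11 ways.
The remaining 10 must have no fixed point: D(10) = 1334961.
P = 11·1334961/39916800 = 16481/44800 ≈ 0.368.

0.368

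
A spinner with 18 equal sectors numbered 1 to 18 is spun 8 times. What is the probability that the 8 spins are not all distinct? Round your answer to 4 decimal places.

0.8399

P(all 8 different) = 18/18 · 17/18 · ··· · 11/18 ≈ 0.1601.
P(at least two equal) = 1 − 0.1601 = 0.8399.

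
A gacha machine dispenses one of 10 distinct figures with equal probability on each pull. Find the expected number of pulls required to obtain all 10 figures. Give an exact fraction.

After i distinct types are collected, each trial gives a new one with probability (10−i)/10, so the expected wait for the next new type is 10/(10−i).
E = 10/10 + 10/9 + 10/8 + 10/7 + 10/6 + 10/5 + 10/4 + 10/3 + 10/2 + 10/1 = 7381/252.

7381/252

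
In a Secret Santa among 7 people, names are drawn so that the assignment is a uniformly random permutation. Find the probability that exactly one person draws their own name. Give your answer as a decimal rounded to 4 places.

0.3681

Choose which one is fixed: C(7,1) = 7 ways.
The remaining 6 must have no fixed point: D(6) = 265.
P = 7·265/5040 = 53/144 ≈ 0.3681.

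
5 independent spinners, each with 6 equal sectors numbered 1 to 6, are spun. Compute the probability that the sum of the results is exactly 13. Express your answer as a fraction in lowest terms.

35/648

There are 6^5 = 7776 equally likely outcomes.
The number of ordered 5-tuples from {1,…,6} summing to 13 is 420.
P(sum = 13) = 420/7776 = 35/648.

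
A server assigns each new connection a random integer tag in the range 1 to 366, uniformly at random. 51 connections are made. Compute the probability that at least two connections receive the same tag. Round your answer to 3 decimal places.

It's easier to compute the probability that all 51 are distinct.
P(all distinct) = 366/366 · 365/366 · ··· · 316/366 ≈ 0.026.
So the probability of at least one match is 1 − 0.026 = 0.974.

0.974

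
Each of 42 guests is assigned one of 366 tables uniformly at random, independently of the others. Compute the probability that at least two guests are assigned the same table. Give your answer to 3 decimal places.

It's easier to compute the probability that all 42 are distinct.
P(all distinct) = 366/366 · 365/366 · ··· · 325/366 ≈ 0.087.
So the probability of at least one match is 1 − 0.087 = 0.913.

0.913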